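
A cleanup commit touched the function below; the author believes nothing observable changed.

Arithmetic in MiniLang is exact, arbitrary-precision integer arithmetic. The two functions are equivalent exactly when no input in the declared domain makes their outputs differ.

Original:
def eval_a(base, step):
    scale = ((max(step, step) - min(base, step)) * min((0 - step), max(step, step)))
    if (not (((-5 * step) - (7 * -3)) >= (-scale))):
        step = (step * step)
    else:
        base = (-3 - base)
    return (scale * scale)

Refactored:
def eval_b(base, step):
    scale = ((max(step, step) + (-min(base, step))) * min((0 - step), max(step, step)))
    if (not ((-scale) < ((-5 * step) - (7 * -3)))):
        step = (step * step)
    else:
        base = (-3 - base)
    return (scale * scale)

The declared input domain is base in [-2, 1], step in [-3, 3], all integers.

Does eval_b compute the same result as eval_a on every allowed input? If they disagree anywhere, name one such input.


Equivalent. Whatever the rewrite altered, no input in the stated domain can expose a difference.
Every one of the 28 inputs gives matching results.
As a probe, take base=-2, step=-2: eval_a runs scale becomes 0; next (not (((-5 * step) - (7 * -3)) >= (-scale))) evaluates to false; next base becomes -1; next final value 0; eval_b runs scale becomes 0; next (not ((-scale) < ((-5 * step) - (7 * -3)))) evaluates to false; next base becomes -1; next final value 0; both end at 0.
verdict: equivalent


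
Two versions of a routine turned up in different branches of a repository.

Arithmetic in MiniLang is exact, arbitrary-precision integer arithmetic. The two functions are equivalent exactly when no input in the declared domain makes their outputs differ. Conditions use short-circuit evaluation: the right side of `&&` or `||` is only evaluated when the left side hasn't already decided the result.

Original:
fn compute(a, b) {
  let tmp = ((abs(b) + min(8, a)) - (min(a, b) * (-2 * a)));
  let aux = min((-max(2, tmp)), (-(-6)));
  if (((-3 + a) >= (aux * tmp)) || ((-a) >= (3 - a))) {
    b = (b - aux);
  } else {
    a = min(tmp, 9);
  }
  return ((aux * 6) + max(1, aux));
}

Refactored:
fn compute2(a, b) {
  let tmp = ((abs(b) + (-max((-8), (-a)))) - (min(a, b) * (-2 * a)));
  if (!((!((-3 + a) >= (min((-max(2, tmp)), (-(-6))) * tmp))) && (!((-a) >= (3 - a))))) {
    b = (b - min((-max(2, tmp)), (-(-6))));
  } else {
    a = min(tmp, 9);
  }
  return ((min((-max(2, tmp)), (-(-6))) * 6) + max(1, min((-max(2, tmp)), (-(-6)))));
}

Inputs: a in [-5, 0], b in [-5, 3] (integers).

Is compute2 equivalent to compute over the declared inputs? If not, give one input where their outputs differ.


Although constant usage differs, min/max/abs usage differs, statement counts differ, local variable names differ, boolean connective usage differs, 54/54 inputs agree.
verdict: equivalent


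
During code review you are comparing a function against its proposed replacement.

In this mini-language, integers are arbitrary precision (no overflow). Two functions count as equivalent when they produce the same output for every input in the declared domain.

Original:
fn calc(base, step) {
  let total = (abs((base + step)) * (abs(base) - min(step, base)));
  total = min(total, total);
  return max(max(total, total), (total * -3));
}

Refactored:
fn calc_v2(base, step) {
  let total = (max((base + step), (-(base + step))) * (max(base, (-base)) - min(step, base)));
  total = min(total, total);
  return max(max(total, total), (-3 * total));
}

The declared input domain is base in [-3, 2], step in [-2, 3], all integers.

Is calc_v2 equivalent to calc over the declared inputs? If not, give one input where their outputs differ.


Behavior is preserved: although arithmetic usage differs, plus min/max/abs usage differs, the outputs never diverge.
One worked example (base=0, step=1) — calc: total = 0; total = 0; return 0; calc_v2: total = 0; total = 0; return 0; agreement on 0.
Sweeping the whole domain (36 inputs) finds no disagreement.
verdict: equivalent


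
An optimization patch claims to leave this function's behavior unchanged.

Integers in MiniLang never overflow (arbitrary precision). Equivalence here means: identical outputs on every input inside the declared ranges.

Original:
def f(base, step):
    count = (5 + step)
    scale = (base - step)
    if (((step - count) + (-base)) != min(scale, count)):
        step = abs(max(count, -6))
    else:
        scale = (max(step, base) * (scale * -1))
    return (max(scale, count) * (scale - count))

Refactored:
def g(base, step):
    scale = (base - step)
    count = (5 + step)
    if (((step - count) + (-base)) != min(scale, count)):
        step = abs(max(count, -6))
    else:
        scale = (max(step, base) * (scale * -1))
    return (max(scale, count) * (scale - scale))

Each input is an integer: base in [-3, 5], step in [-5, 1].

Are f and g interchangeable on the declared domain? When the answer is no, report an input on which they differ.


Evaluate both at base=-3, step=-5.
f: count = 0; scale = 2; (((step - count) + (-base)) != min(scale, count)) -> true; step = 0; return 4
g: scale = 2; count = 0; (((step - count) + (-base)) != min(scale, count)) -> true; step = 0; return 0
4 vs 0 — the two versions disagree here.
verdict: not equivalent; witness: base=-3, step=-5


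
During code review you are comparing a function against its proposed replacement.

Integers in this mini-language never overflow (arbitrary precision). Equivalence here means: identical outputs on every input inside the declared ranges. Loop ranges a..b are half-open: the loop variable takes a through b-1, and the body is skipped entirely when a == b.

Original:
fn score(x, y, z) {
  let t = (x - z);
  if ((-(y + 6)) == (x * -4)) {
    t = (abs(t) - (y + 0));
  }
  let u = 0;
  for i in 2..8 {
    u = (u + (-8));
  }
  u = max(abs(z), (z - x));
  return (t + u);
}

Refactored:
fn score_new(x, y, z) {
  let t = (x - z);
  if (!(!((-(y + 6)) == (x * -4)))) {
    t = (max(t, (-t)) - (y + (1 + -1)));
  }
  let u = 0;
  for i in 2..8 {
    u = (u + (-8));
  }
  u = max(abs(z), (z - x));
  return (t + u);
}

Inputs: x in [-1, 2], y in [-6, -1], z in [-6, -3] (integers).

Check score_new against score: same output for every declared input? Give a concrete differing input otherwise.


The two are interchangeable: boolean connective usage differs, constant usage differs, min/max/abs usage differs, arithmetic usage differs, and every declared input agrees.
One worked example (x=1, y=-3, z=-4) — score: t becomes 5; next ((-(y + 6)) == (x * -4)) evaluates to false; next u becomes 0; next at i=2:; next u becomes -8; next at i=3:; next u becomes -16; next at i=4:; next u becomes -24; next at i=5:; next u becomes -32; next at i=6:; next u becomes -40; next at i=7:; next u becomes -48; next u becomes 4; next final value 9; score_new: t becomes 5; next (!(!((-(y + 6)) == (x * -4)))) evaluates to false; next u becomes 0; next at i=2:; next u becomes -8; next at i=3:; next u becomes -16; next at i=4:; next u becomes -24; next at i=5:; next u becomes -32; next at i=6:; next u becomes -40; next at i=7:; next u becomes -48; next u becomes 4; next final value 9; agreement on 9.
Checked all 96 inputs in the declared domain: the outputs agree on every one.
verdict: equivalent


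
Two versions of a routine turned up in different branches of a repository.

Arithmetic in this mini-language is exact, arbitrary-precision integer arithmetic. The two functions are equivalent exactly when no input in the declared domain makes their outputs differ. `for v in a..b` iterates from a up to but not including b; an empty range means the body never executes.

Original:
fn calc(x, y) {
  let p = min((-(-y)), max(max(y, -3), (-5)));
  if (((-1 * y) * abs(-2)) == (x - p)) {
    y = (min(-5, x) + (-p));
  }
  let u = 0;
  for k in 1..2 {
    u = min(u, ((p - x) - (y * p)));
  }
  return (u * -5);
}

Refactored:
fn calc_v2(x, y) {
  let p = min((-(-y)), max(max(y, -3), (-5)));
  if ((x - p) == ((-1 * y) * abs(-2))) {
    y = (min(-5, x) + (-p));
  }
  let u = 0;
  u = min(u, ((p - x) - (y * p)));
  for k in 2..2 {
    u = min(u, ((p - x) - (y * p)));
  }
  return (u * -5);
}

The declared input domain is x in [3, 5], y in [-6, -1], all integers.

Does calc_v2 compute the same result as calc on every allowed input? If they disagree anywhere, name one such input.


Behavior is preserved: although arithmetic usage differs; loop structure differs; min/max/abs usage differs; statement counts differ, the outputs never diverge.
Tracing x=4, y=-4: calc: p becomes -4; next (((-1 * y) * abs(-2)) == (x - p)) evaluates to true; next y becomes -1; next u becomes 0; next at k=1:; next u becomes -12; next final value 60 | calc_v2: p becomes -4; next ((x - p) == ((-1 * y) * abs(-2))) evaluates to true; next y becomes -1; next u becomes 0; next u becomes -12; next k never enters its loop body; next final value 60 — matching result 60.
Sweeping the whole domain (18 inputs) finds no disagreement.
verdict: equivalent


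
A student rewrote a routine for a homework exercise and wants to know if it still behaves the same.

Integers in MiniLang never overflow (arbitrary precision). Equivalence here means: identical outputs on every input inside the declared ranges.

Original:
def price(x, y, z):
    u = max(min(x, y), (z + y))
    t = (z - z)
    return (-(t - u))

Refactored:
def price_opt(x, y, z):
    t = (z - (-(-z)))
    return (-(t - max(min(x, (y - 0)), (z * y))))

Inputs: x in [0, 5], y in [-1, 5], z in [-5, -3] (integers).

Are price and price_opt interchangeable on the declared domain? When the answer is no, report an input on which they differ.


There is a counterexample at x=0, y=-1, z=-5: -1 on one side, 5 on the other.
price: u := -1 | t := 0 | result -1
price_opt: t := 0 | result 5
verdict: not equivalent; witness: x=0, y=-1, z=-5


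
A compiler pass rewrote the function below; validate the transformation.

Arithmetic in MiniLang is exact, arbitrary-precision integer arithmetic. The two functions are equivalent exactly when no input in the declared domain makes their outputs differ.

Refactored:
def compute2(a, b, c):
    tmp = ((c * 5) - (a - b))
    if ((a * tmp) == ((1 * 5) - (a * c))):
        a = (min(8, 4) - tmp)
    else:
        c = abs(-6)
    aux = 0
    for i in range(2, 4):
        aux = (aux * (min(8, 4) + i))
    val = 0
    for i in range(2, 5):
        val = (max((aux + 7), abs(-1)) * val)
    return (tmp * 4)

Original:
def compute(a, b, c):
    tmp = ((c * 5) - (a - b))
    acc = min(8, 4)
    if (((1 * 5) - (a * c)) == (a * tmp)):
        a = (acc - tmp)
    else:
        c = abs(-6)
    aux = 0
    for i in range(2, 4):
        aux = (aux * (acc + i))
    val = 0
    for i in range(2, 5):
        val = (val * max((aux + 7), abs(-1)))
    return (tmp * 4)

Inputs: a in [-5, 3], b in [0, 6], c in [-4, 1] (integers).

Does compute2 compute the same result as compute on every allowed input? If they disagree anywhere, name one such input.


Differences: min/max/abs usage differs; statement counts differ; constant usage differs; local variable names differ — yet all 378 inputs agree.
verdict: equivalent


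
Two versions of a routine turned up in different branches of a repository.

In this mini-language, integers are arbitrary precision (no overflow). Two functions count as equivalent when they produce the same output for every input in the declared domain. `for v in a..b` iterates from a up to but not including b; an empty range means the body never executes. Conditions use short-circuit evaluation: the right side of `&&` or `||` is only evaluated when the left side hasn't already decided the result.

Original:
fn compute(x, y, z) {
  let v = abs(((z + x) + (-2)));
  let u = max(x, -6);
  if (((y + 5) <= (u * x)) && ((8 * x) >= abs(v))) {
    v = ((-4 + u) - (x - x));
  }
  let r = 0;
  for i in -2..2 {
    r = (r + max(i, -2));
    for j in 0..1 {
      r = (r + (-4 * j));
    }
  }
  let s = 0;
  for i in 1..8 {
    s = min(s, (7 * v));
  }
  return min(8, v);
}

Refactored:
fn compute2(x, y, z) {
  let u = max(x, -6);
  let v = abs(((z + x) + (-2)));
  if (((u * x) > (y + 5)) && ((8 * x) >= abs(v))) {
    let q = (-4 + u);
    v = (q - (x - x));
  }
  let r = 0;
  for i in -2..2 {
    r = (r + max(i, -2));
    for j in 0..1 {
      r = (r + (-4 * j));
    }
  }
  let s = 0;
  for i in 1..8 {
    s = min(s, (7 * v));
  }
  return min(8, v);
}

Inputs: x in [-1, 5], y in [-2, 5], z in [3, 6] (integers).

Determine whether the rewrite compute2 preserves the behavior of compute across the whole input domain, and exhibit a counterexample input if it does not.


Try x=2, y=-1, z=3.
compute: v = 3; u = 2; (((y + 5) <= (u * x)) && ((8 * x) >= abs(v))) -> true; v = -2; r = 0; [i=-2]; r = -2; [j=0]; r = -2; [i=-1]; r = -3; [j=0]; r = -3; [i=0]; r = -3; [j=0]; r = -3; [i=1]; r = -2; [j=0]; r = -2; s = 0; [i=1]; s = -14; [i=2]; s = -14; [i=3]; s = -14; [i=4]; s = -14; [i=5]; s = -14; [i=6]; s = -14; [i=7]; s = -14; return -2
compute2: u = 2; v = 3; (((u * x) > (y + 5)) && ((8 * x) >= abs(v))) -> false; r = 0; [i=-2]; r = -2; [j=0]; r = -2; [i=-1]; r = -3; [j=0]; r = -3; [i=0]; r = -3; [j=0]; r = -3; [i=1]; r = -2; [j=0]; r = -2; s = 0; [i=1]; s = 0; [i=2]; s = 0; [i=3]; s = 0; [i=4]; s = 0; [i=5]; s = 0; [i=6]; s = 0; [i=7]; s = 0; return 3
-2 vs 3 — the two versions disagree here.
verdict: not equivalent; witness: x=2, y=-1, z=3


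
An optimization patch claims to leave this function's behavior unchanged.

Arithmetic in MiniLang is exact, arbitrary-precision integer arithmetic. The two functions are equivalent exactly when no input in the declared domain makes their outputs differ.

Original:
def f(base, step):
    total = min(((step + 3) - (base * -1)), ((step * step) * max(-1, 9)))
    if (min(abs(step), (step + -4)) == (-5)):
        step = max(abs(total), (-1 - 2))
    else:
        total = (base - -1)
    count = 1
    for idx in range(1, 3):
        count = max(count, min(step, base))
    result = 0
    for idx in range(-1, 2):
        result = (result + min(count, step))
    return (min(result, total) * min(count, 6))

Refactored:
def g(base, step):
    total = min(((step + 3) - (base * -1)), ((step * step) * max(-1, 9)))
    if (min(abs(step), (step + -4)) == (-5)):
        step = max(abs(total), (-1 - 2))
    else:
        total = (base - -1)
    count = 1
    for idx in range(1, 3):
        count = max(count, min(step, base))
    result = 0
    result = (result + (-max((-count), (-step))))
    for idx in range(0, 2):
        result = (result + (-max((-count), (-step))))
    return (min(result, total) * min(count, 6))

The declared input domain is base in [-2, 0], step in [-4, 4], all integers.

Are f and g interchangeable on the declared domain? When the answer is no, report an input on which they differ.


Equivalent — the differences include statement counts differ; and loop structure differs; and min/max/abs usage differs; and arithmetic usage differs, yet no declared input distinguishes the two.
Tracing base=0, step=-2: f: total becomes 1; next (min(abs(step), (step + -4)) == (-5)) evaluates to false; next total becomes 1; next count becomes 1; next at idx=1:; next count becomes 1; next at idx=2:; next count becomes 1; next result becomes 0; next at idx=-1:; next result becomes -2; next at idx=0:; next result becomes -4; next at idx=1:; next result becomes -6; next final value -6 | g: total becomes 1; next (min(abs(step), (step + -4)) == (-5)) evaluates to false; next total becomes 1; next count becomes 1; next at idx=1:; next count becomes 1; next at idx=2:; next count becomes 1; next result becomes 0; next result becomes -2; next at idx=0:; next result becomes -4; next at idx=1:; next result becomes -6; next final value -6 — matching result -6.
Checked all 27 inputs in the declared domain: the outputs agree on every one.
verdict: equivalent


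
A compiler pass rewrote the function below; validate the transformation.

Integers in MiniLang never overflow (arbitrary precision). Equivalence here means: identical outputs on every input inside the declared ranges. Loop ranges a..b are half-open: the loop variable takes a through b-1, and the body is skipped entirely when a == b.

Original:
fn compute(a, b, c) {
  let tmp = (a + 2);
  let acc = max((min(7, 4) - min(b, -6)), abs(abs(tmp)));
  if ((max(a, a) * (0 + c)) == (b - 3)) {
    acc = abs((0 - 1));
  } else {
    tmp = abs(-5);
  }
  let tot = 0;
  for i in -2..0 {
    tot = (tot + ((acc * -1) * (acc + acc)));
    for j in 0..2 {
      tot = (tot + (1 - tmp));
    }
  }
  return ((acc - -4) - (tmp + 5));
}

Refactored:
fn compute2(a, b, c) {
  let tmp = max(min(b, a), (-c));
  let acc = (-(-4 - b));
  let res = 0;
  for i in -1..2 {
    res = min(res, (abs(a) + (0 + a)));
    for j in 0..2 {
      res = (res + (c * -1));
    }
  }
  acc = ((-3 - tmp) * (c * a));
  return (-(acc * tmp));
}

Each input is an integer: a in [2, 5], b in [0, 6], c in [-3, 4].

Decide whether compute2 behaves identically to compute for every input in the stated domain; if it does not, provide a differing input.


Evaluate both at a=2, b=0, c=-3.
compute: tmp=4, then acc=10, then ((max(a, a) * (0 + c)) == (b - 3)) is false, then tmp=5, then tot=0, then (i=-2), then tot=-200, then (j=0), then tot=-204, then (j=1), then tot=-208, then (i=-1), then tot=-408, then (j=0), then tot=-412, then (j=1), then tot=-416, then returns 4
compute2: tmp=3, then acc=4, then res=0, then (i=-1), then res=0, then (j=0), then res=3, then (j=1), then res=6, then (i=0), then res=4, then (j=0), then res=7, then (j=1), then res=10, then (i=1), then res=4, then (j=0), then res=7, then (j=1), then res=10, then acc=36, then returns -108
4 != -108, so the rewrite changes behavior.
verdict: not equivalent; witness: a=2, b=0, c=-3


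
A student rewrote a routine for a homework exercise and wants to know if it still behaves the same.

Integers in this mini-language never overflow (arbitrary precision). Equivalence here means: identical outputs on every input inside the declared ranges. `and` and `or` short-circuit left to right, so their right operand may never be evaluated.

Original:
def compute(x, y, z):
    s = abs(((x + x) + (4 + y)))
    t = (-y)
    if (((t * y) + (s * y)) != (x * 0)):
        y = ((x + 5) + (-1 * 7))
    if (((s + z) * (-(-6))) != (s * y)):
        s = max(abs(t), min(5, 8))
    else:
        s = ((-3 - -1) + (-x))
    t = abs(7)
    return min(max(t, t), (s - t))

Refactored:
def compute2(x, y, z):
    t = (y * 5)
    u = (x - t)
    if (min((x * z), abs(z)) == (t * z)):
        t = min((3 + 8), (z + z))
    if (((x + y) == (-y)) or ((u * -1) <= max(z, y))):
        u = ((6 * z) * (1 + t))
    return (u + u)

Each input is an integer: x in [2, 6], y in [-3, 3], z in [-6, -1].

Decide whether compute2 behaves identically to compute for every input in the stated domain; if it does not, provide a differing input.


On input x=2, y=-3, z=-6, compute returns -2 while compute2 returns 1008.
verdict: not equivalent; witness: x=2, y=-3, z=-6


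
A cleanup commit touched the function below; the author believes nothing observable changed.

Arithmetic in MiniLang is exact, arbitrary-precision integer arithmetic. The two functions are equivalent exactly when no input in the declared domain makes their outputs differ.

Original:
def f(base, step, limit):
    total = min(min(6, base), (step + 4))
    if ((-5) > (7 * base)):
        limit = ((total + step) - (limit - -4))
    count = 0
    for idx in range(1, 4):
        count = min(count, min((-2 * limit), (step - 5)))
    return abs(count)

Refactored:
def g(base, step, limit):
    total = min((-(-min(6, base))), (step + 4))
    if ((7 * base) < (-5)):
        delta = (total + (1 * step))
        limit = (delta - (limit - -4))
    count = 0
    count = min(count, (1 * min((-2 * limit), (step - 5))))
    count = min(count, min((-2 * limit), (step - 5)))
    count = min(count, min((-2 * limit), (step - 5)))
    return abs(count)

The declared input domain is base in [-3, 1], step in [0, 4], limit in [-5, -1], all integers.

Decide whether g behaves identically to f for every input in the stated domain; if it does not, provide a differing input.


The two are interchangeable: statement counts differ; and local variable names differ; and constant usage differs; and comparison usage differs; and loop structure differs; and arithmetic usage differs; and min/max/abs usage differs, and every declared input agrees.
One worked example (base=-1, step=2, limit=-2) — f: total := -1 | ((-5) > (7 * base)): true | limit := -1 | count := 0 | iter idx=1: | count := -3 | iter idx=2: | count := -3 | iter idx=3: | count := -3 | result 3; g: total := -1 | ((7 * base) < (-5)): true | delta := 1 | limit := -1 | count := 0 | count := -3 | count := -3 | count := -3 | result 3; agreement on 3.
Checked all 125 inputs in the declared domain: the outputs agree on every one.
verdict: equivalent


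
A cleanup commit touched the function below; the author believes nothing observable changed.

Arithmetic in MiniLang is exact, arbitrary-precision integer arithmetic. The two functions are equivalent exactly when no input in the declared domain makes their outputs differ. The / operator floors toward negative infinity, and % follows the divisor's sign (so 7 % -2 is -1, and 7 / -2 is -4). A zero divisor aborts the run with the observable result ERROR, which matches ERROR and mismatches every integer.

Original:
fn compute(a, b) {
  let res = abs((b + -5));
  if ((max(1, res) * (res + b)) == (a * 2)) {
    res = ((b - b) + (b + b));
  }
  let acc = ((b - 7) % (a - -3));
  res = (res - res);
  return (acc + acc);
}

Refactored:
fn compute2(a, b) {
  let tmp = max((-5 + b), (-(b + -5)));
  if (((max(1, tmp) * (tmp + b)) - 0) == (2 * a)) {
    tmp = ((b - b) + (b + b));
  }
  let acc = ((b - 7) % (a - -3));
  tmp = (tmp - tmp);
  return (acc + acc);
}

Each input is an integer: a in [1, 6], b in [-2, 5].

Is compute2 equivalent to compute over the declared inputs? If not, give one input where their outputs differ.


Side by side, the visible changes include: min/max/abs usage differs, and local variable names differ, and arithmetic usage differs, and constant usage differs.
As a probe, take a=6, b=-1: compute runs res := 6 | ((max(1, res) * (res + b)) == (a * 2)): false | acc := 1 | res := 0 | result 2; compute2 runs tmp := 6 | (((max(1, tmp) * (tmp + b)) - 0) == (2 * a)): false | acc := 1 | tmp := 0 | result 2; both end at 2.
Every one of the 48 inputs gives matching results.
verdict: equivalent


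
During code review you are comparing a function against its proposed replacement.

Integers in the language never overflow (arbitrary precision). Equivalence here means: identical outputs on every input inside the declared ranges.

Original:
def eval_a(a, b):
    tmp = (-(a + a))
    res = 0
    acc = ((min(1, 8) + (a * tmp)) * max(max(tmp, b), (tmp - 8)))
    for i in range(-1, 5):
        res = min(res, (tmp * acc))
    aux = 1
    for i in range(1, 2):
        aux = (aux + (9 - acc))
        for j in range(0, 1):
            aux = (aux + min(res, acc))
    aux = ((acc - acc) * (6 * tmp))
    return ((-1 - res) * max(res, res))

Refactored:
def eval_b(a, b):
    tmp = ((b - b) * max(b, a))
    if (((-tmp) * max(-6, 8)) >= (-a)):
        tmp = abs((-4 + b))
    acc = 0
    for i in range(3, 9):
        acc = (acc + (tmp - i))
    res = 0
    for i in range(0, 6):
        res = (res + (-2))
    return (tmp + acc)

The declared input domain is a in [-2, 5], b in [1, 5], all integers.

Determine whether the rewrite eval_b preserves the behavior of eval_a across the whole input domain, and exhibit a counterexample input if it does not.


The rewrite breaks on a=-2, b=1, where the results are -12432 and -33.
eval_a: tmp becomes 4; next res becomes 0; next acc becomes -28; next at i=-1:; next res becomes -112; next at i=0:; next res becomes -112; next at i=1:; next res becomes -112; next at i=2:; next res becomes -112; next at i=3:; next res becomes -112; next at i=4:; next res becomes -112; next aux becomes 1; next at i=1:; next aux becomes 38; next at j=0:; next aux becomes -74; next aux becomes 0; next final value -12432
eval_b: tmp becomes 0; next (((-tmp) * max(-6, 8)) >= (-a)) evaluates to false; next acc becomes 0; next at i=3:; next acc becomes -3; next at i=4:; next acc becomes -7; next at i=5:; next acc becomes -12; next at i=6:; next acc becomes -18; next at i=7:; next acc becomes -25; next at i=8:; next acc becomes -33; next res becomes 0; next at i=0:; next res becomes -2; next at i=1:; next res becomes -4; next at i=2:; next res becomes -6; next at i=3:; next res becomes -8; next at i=4:; next res becomes -10; next at i=5:; next res becomes -12; next final value -33
verdict: not equivalent; witness: a=-2, b=1


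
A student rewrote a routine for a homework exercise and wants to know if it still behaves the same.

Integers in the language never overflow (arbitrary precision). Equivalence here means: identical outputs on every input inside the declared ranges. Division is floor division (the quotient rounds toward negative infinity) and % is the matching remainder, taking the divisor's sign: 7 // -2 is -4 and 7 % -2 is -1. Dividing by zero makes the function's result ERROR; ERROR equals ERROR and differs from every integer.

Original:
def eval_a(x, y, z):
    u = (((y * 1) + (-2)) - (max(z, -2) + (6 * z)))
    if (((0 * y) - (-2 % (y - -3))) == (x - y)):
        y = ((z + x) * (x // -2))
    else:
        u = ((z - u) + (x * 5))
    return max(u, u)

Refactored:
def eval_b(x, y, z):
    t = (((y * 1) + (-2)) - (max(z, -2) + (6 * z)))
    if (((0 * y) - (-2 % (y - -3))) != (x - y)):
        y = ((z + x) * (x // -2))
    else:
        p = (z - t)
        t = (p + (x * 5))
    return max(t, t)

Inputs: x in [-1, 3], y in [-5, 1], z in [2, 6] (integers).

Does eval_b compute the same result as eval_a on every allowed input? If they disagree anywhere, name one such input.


Run the pair on x=-1, y=-5, z=2.
eval_a: u := -21 | (((0 * y) - (-2 % (y - -3))) == (x - y)): false | u := 18 | result 18
eval_b: t := -21 | (((0 * y) - (-2 % (y - -3))) != (x - y)): true | y := 0 | result -21
18 vs -21 — the two versions disagree here.
verdict: not equivalent; witness: x=-1, y=-5, z=2


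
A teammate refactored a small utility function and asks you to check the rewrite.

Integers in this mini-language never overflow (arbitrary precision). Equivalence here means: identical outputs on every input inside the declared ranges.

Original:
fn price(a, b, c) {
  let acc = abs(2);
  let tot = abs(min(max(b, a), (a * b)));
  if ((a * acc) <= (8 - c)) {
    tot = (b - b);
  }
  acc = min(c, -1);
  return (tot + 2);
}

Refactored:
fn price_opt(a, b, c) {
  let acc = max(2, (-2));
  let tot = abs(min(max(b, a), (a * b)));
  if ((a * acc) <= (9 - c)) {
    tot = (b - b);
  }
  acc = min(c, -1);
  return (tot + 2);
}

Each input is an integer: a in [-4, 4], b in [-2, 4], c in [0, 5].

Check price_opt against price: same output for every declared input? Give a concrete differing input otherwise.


Try a=2, b=-2, c=5.
price: acc = 2; tot = 4; ((a * acc) <= (8 - c)) -> false; acc = -1; return 6
price_opt: acc = 2; tot = 4; ((a * acc) <= (9 - c)) -> true; tot = 0; acc = -1; return 2
6 vs 2 — the two versions disagree here.
verdict: not equivalent; witness: a=2, b=-2, c=5


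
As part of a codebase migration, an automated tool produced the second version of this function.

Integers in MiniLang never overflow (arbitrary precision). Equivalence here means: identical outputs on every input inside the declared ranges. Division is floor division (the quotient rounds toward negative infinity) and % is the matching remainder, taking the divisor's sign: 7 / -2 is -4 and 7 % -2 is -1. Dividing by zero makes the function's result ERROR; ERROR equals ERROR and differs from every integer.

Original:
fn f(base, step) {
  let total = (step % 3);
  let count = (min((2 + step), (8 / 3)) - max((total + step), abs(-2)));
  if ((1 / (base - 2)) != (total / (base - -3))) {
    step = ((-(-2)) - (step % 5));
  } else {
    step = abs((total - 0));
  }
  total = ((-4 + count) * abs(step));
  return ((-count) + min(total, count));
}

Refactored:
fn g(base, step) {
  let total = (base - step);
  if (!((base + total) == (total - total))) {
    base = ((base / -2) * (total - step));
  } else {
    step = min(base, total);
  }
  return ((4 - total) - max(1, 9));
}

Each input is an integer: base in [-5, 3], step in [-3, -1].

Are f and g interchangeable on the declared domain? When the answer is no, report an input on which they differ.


There is a counterexample at base=-5, step=-3: 0 on one side, -3 on the other.
f: total becomes 0; next count becomes -3; next ((1 / (base - 2)) != (total / (base - -3))) evaluates to true; next step becomes 0; next total becomes 0; next final value 0
g: total becomes -2; next (!((base + total) == (total - total))) evaluates to true; next base becomes 2; next final value -3
verdict: not equivalent; witness: base=-5, step=-3


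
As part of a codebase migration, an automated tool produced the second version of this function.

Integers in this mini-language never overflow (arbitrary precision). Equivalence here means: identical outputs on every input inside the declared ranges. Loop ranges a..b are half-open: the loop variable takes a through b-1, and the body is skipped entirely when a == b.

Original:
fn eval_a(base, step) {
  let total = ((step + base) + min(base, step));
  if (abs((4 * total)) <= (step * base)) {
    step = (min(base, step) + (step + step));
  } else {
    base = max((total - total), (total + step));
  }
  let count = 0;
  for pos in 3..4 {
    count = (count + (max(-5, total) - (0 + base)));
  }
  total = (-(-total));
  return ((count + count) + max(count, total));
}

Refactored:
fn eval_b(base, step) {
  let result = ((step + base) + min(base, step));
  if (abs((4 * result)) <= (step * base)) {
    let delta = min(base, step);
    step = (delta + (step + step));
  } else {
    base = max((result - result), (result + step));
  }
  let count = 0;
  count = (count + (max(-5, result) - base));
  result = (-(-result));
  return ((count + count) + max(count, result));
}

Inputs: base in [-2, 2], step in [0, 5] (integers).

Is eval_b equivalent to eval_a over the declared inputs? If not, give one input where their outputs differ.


Side by side, the visible changes include: local variable names differ, plus arithmetic usage differs, plus loop structure differs, plus constant usage differs.
As a probe, take base=0, step=2: eval_a runs total := 2 | (abs((4 * total)) <= (step * base)): false | base := 4 | count := 0 | iter pos=3: | count := -2 | total := 2 | result -2; eval_b runs result := 2 | (abs((4 * result)) <= (step * base)): false | base := 4 | count := 0 | count := -2 | result := 2 | result -2; both end at -2.
Sweeping the whole domain (30 inputs) finds no disagreement.
verdict: equivalent


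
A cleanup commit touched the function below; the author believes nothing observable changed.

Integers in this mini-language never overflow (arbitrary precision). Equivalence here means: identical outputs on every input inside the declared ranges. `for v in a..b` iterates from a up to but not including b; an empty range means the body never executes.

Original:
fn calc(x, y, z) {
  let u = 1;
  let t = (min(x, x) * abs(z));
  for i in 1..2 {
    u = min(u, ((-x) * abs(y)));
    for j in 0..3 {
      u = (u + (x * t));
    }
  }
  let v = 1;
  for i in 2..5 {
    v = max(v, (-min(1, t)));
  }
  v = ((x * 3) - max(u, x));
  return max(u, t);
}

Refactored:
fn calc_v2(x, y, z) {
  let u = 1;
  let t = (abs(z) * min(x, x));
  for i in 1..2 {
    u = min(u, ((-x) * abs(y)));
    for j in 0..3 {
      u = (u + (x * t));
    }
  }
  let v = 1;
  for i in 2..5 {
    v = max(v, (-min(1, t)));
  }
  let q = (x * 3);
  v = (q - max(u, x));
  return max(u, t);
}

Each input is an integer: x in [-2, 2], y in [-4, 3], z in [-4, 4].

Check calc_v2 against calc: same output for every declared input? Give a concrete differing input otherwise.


Changes here: local variable names differ, plus statement counts differ; the full 360-point sweep finds no disagreement.
verdict: equivalent


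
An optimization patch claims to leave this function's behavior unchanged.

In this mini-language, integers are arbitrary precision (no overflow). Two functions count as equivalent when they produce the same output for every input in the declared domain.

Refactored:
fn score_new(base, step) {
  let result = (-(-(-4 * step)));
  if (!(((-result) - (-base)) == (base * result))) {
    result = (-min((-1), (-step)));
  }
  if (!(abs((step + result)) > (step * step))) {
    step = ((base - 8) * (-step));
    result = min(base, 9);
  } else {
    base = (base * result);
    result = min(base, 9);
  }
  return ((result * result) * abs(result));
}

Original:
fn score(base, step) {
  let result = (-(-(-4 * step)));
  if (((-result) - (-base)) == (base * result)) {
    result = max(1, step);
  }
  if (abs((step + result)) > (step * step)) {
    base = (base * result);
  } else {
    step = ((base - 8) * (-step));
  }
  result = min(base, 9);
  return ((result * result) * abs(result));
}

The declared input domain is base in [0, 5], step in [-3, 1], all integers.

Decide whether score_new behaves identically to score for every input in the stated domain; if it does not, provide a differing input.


Not equivalent: base=1, step=-2 separates them (512 vs 1).
score: result=8, then (((-result) - (-base)) == (base * result)) is false, then (abs((step + result)) > (step * step)) is true, then base=8, then result=8, then returns 512
score_new: result=8, then (!(((-result) - (-base)) == (base * result))) is true, then result=1, then (!(abs((step + result)) > (step * step))) is true, then step=-14, then result=1, then returns 1
verdict: not equivalent; witness: base=1, step=-2


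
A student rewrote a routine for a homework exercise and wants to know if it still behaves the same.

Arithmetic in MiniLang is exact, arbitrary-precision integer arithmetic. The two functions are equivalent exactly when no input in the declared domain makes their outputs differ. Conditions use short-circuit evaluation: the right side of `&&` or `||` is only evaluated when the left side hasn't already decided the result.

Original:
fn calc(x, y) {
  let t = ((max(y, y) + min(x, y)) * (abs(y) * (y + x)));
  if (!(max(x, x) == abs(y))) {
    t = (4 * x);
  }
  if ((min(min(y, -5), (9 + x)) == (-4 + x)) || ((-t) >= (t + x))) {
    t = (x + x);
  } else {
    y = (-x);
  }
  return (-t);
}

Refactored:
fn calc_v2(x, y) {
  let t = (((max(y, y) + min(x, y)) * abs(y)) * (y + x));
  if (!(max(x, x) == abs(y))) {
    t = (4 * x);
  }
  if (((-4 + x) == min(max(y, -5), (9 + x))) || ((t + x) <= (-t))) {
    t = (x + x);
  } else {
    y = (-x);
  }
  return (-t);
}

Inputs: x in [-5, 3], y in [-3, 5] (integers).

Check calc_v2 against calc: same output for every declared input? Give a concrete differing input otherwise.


Try x=1, y=-3.
calc: t = 36; (!(max(x, x) == abs(y))) -> true; t = 4; ((min(min(y, -5), (9 + x)) == (-4 + x)) || ((-t) >= (t + x))) -> false; y = -1; return -4
calc_v2: t = 36; (!(max(x, x) == abs(y))) -> true; t = 4; (((-4 + x) == min(max(y, -5), (9 + x))) || ((t + x) <= (-t))) -> true; t = 2; return -2
-4 vs -2 — the two versions disagree here.
verdict: not equivalent; witness: x=1, y=-3


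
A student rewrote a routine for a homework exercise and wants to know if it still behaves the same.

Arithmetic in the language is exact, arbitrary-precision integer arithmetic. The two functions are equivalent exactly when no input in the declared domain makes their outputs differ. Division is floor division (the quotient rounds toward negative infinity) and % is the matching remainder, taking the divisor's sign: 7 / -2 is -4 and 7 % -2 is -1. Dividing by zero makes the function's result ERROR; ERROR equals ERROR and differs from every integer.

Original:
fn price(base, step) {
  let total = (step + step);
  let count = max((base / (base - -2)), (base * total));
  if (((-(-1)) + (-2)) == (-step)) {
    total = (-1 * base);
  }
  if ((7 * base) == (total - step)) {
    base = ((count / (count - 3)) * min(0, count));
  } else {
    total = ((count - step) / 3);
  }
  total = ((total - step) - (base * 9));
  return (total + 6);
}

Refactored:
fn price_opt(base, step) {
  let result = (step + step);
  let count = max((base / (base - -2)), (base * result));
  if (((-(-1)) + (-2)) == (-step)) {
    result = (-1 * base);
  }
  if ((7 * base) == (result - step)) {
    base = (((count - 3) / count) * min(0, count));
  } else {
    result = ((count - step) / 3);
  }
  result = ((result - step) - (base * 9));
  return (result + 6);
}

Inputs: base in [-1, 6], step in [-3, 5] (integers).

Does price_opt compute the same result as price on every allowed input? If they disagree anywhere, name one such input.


There is a counterexample at base=0, step=0: 6 on one side, ERROR on the other.
price: total = 0; count = 0; (((-(-1)) + (-2)) == (-step)) -> false; ((7 * base) == (total - step)) -> true; base = 0; total = 0; return 6
price_opt: result = 0; count = 0; (((-(-1)) + (-2)) == (-step)) -> false; ((7 * base) == (result - step)) -> true; division by zero -> ERROR
verdict: not equivalent; witness: base=0, step=0


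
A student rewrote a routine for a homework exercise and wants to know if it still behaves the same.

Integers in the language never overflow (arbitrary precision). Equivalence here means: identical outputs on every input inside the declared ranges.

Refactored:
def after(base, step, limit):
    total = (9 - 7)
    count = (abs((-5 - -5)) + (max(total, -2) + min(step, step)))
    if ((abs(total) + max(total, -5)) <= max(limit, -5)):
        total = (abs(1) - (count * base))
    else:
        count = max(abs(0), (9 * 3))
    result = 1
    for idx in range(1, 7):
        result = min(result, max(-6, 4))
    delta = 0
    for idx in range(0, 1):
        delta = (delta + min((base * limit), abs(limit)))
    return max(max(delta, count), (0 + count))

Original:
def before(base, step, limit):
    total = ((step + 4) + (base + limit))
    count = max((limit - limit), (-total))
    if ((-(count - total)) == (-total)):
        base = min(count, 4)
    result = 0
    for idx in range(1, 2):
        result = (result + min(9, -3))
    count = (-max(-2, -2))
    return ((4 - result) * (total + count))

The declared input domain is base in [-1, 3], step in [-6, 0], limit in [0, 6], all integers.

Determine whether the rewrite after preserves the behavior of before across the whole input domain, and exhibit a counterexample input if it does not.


Try base=-1, step=-6, limit=0.
before: total=-3, then count=3, then ((-(count - total)) == (-total)) is false, then result=0, then (idx=1), then result=-3, then count=2, then returns -7
after: total=2, then count=-4, then ((abs(total) + max(total, -5)) <= max(limit, -5)) is false, then count=27, then result=1, then (idx=1), then result=1, then (idx=2), then result=1, then (idx=3), then result=1, then (idx=4), then result=1, then (idx=5), then result=1, then (idx=6), then result=1, then delta=0, then (idx=0), then delta=0, then returns 27
-7 and 27 differ, so these are not the same function on this domain.
verdict: not equivalent; witness: base=-1, step=-6, limit=0


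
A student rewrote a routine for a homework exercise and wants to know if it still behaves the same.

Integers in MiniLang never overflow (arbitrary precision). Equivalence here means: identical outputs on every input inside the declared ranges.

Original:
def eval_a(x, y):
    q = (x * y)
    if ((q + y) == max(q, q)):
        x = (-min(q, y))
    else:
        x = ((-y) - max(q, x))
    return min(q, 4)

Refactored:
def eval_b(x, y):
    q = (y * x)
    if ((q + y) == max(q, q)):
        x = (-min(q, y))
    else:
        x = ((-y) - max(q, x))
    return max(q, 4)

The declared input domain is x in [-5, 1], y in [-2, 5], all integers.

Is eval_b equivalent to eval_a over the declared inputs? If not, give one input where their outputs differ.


The rewrite breaks on x=-5, y=-2, where the results are 4 and 10.
eval_a: q := 10 | ((q + y) == max(q, q)): false | x := -8 | result 4
eval_b: q := 10 | ((q + y) == max(q, q)): false | x := -8 | result 10
verdict: not equivalent; witness: x=-5, y=-2
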